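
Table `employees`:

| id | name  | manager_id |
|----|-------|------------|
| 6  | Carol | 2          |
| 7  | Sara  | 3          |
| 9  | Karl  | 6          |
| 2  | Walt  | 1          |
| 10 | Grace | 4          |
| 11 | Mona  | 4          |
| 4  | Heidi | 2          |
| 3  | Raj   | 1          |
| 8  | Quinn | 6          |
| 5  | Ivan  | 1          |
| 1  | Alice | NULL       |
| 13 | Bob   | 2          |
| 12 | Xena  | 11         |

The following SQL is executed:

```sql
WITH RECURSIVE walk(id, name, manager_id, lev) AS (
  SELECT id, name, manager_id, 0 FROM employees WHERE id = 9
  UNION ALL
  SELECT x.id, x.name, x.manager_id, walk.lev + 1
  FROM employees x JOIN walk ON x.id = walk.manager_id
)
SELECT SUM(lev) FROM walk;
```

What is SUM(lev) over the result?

Base: id=9 (Karl), manager_id=6, lev 0.
Iteration 1: join on id=6 -> Carol (id 6, manager_id=2, lev 1).
Iteration 2: join on id=2 -> Walt (id 2, manager_id=1, lev 2).
Iteration 3: join on id=1 -> Alice (id 1, manager_id=NULL, lev 3).
Iteration 4: manager_id is NULL; no match; recursion stops.
SUM(lev) = 0 + 1 + 2 + 3 = 6.

6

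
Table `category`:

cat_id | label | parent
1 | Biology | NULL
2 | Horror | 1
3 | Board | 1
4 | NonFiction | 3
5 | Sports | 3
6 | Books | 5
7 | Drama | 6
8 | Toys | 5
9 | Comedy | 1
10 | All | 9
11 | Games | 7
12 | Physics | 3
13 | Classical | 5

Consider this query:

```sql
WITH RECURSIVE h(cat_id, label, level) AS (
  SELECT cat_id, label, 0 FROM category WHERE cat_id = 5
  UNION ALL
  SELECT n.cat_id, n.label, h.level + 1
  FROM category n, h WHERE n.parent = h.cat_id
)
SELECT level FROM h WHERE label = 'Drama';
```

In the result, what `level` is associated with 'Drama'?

Base: cat_id=5 (Sports) at level 0.
Iteration 1: rows with parent in {5} -> Books (id 6, level 1), Toys (id 8, level 1), Classical (id 13, level 1).
Iteration 2: rows with parent in {6,8,13} -> Drama (id 7, level 2).
Iteration 3: rows with parent in {7} -> Games (id 11, level 3).
Iteration 4: no rows with parent in {11}; recursion stops.

2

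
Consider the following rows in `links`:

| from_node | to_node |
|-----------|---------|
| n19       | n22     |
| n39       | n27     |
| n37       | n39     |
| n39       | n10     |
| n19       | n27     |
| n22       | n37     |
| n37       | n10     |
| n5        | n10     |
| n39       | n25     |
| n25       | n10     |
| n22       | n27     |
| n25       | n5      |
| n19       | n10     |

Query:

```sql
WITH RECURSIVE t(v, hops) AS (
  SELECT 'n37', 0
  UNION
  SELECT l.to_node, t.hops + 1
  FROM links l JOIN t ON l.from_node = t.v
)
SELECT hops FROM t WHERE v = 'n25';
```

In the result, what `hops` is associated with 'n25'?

2

Base: (n37, hops=0).
Iteration 1: edges from {n37} -> (n10, hops=1), (n39, hops=1).
Iteration 2: edges from {n10,n39} -> (n10, hops=2), (n25, hops=2), (n27, hops=2).
Iteration 3: edges from {n10,n25,n27} -> (n10, hops=3), (n5, hops=3).
Iteration 4: edges from {n10,n5} -> (n10, hops=4).
Iteration 5: no outgoing edges from {n10}; recursion stops.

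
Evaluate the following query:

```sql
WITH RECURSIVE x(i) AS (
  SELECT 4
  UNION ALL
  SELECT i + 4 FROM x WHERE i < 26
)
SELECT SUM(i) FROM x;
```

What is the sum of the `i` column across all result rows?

112

Base: i=4.
Iteration 1: 4 < 26 holds -> i = 4 + 4 = 8.
Iteration 2: 8 < 26 holds -> i = 8 + 4 = 12.
Iteration 3: 12 < 26 holds -> i = 12 + 4 = 16.
Iteration 4: 16 < 26 holds -> i = 16 + 4 = 20.
Iteration 5: 20 < 26 holds -> i = 20 + 4 = 24.
Iteration 6: 24 < 26 holds -> i = 24 + 4 = 28.
Iteration 7: 28 < 26 fails; recursion stops.
SUM(i) = 4 + 8 + 12 + 16 + 20 + 24 + 28 = 112.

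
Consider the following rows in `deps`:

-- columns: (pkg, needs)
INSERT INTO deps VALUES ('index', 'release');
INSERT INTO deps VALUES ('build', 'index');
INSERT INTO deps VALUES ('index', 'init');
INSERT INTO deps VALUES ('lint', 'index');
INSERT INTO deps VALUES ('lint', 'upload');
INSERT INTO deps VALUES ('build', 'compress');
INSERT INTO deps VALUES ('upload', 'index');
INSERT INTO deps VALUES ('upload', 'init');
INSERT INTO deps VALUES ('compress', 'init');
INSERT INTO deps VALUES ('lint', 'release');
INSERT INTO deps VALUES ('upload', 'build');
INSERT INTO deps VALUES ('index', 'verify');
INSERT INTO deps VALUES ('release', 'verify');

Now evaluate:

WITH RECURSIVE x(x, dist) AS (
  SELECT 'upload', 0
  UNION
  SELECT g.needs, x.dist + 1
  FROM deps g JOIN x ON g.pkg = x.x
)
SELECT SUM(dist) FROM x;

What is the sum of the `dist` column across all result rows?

Base: (upload, dist=0).
Iteration 1: edges from {upload} -> (build, dist=1), (index, dist=1), (init, dist=1).
Iteration 2: edges from {build,index,init} -> (compress, dist=2), (index, dist=2), (init, dist=2), (release, dist=2), (verify, dist=2).
Iteration 3: edges from {compress,index,init,release,verify} -> (init, dist=3), (release, dist=3), (verify, dist=3). [UNION drops 2 duplicate row(s)]
Iteration 4: edges from {init,release,verify} -> (verify, dist=4).
Iteration 5: no outgoing edges from {verify}; recursion stops.
SUM(dist) = 0 + 1 + 1 + 1 + 2 + 2 + 2 + 2 + 2 + 3 + 3 + 3 + 4 = 26.

26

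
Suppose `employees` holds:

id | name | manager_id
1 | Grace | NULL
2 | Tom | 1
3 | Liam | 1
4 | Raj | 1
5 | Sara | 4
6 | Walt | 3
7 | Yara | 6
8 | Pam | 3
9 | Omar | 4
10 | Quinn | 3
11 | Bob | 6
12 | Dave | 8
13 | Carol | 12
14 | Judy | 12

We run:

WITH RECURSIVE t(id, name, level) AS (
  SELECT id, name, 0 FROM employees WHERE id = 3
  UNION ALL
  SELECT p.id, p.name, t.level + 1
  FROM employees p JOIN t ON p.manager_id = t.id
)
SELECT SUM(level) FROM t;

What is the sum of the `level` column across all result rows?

Base: id=3 (Liam) at level 0.
Iteration 1: rows with manager_id in {3} -> Walt (id 6, level 1), Pam (id 8, level 1), Quinn (id 10, level 1).
Iteration 2: rows with manager_id in {6,8,10} -> Yara (id 7, level 2), Bob (id 11, level 2), Dave (id 12, level 2).
Iteration 3: rows with manager_id in {7,11,12} -> Carol (id 13, level 3), Judy (id 14, level 3).
Iteration 4: no rows with manager_id in {13,14}; recursion stops.
SUM(level) = 0 + 1 + 1 + 1 + 2 + 2 + 2 + 3 + 3 = 15.

15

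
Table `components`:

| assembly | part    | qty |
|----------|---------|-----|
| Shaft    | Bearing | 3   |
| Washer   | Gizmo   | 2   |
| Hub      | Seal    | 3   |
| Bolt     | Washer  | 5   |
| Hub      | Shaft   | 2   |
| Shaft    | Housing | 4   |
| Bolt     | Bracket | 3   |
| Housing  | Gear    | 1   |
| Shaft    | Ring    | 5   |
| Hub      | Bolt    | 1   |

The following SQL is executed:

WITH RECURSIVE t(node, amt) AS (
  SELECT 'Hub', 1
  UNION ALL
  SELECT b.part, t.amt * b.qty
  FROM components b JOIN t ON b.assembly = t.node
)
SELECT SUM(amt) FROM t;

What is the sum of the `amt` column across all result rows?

57

Base: (Hub, amt=1).
Iteration 1: components of {Hub} -> Bolt = 1*1 = 1, Seal = 1*3 = 3, Shaft = 1*2 = 2.
Iteration 2: components of {Bolt,Seal,Shaft} -> Bearing = 2*3 = 6, Bracket = 1*3 = 3, Housing = 2*4 = 8, Ring = 2*5 = 10, Washer = 1*5 = 5.
Iteration 3: components of {Bearing,Bracket,Housing,Ring,Washer} -> Gear = 8*1 = 8, Gizmo = 5*2 = 10.
Iteration 4: no further components; recursion stops.
SUM(amt) = 1 + 1 + 2 + 3 + 3 + 5 + 10 + 8 + 6 + 10 + 8 = 57.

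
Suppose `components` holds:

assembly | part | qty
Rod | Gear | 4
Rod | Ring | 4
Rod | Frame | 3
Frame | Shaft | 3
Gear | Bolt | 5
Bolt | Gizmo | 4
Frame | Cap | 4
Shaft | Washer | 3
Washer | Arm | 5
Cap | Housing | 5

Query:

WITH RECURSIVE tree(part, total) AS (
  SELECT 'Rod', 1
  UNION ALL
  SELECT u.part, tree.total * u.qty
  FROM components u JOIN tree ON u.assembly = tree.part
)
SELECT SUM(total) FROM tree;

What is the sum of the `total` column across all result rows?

355

Base: (Rod, total=1).
Iteration 1: components of {Rod} -> Frame = 1*3 = 3, Gear = 1*4 = 4, Ring = 1*4 = 4.
Iteration 2: components of {Frame,Gear,Ring} -> Bolt = 4*5 = 20, Cap = 3*4 = 12, Shaft = 3*3 = 9.
Iteration 3: components of {Bolt,Cap,Shaft} -> Gizmo = 20*4 = 80, Housing = 12*5 = 60, Washer = 9*3 = 27.
Iteration 4: components of {Gizmo,Housing,Washer} -> Arm = 27*5 = 135.
Iteration 5: no further components; recursion stops.
SUM(total) = 1 + 4 + 4 + 3 + 20 + 9 + 12 + 80 + 27 + 60 + 135 = 355.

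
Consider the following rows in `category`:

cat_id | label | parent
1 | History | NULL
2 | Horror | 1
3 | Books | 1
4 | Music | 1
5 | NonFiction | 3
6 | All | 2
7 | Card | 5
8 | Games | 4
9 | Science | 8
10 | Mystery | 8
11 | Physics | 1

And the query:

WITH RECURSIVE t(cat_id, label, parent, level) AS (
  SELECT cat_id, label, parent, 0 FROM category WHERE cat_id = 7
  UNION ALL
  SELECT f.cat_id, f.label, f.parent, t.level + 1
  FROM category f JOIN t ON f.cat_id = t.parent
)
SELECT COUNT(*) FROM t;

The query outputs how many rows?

Base: cat_id=7 (Card), parent=5, level 0.
Iteration 1: join on cat_id=5 -> NonFiction (id 5, parent=3, level 1).
Iteration 2: join on cat_id=3 -> Books (id 3, parent=1, level 2).
Iteration 3: join on cat_id=1 -> History (id 1, parent=NULL, level 3).
Iteration 4: parent is NULL; no match; recursion stops.
Total rows emitted: 4.

4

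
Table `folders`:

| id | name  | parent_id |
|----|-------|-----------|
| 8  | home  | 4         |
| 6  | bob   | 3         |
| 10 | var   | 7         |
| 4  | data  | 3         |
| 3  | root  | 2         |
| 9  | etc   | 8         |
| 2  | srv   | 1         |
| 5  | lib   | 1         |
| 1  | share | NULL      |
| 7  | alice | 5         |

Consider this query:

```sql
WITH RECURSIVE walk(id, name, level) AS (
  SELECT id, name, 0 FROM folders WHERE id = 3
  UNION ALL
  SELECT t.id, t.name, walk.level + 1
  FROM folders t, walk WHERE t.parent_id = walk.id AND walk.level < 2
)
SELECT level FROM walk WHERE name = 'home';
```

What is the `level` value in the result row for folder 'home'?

2

Base: id=3 (root) at level 0.
Iteration 1: rows with parent_id in {3} -> data (id 4, level 1), bob (id 6, level 1).
Iteration 2: rows with parent_id in {4,6} -> home (id 8, level 2).
Iteration 3: level < 2 fails for all current rows; recursion stops.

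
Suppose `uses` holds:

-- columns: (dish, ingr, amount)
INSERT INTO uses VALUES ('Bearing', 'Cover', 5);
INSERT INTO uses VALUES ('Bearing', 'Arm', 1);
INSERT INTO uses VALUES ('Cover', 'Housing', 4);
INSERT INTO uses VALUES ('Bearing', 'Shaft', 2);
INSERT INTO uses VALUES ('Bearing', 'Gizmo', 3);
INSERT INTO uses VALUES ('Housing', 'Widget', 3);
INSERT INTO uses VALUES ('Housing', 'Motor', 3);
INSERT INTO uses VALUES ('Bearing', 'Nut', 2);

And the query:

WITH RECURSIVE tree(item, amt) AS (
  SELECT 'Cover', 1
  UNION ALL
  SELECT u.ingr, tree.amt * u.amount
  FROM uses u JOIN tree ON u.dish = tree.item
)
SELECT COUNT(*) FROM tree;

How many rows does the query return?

4

Base: (Cover, amt=1).
Iteration 1: components of {Cover} -> Housing = 1*4 = 4.
Iteration 2: components of {Housing} -> Motor = 4*3 = 12, Widget = 4*3 = 12.
Iteration 3: no further components; recursion stops.
Total rows emitted: 4.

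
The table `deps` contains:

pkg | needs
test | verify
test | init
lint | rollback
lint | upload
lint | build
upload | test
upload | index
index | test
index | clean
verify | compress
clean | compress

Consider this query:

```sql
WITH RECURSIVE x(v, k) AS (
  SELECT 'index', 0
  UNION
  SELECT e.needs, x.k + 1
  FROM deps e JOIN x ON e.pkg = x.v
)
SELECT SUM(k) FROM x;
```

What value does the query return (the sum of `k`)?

Base: (index, k=0).
Iteration 1: edges from {index} -> (clean, k=1), (test, k=1).
Iteration 2: edges from {clean,test} -> (compress, k=2), (init, k=2), (verify, k=2).
Iteration 3: edges from {compress,init,verify} -> (compress, k=3).
Iteration 4: no outgoing edges from {compress}; recursion stops.
SUM(k) = 0 + 1 + 1 + 2 + 2 + 2 + 3 = 11.

11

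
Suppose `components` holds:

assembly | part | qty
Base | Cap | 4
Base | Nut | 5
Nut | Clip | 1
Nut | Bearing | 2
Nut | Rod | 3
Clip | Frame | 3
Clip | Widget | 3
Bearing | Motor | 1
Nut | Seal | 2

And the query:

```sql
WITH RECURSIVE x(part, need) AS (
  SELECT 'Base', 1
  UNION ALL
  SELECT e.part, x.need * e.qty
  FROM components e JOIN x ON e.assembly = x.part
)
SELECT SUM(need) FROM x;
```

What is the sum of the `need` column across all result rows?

90

Base: (Base, need=1).
Iteration 1: components of {Base} -> Cap = 1*4 = 4, Nut = 1*5 = 5.
Iteration 2: components of {Cap,Nut} -> Bearing = 5*2 = 10, Clip = 5*1 = 5, Rod = 5*3 = 15, Seal = 5*2 = 10.
Iteration 3: components of {Bearing,Clip,Rod,Seal} -> Frame = 5*3 = 15, Motor = 10*1 = 10, Widget = 5*3 = 15.
Iteration 4: no further components; recursion stops.
SUM(need) = 1 + 4 + 5 + 5 + 10 + 15 + 10 + 15 + 15 + 10 = 90.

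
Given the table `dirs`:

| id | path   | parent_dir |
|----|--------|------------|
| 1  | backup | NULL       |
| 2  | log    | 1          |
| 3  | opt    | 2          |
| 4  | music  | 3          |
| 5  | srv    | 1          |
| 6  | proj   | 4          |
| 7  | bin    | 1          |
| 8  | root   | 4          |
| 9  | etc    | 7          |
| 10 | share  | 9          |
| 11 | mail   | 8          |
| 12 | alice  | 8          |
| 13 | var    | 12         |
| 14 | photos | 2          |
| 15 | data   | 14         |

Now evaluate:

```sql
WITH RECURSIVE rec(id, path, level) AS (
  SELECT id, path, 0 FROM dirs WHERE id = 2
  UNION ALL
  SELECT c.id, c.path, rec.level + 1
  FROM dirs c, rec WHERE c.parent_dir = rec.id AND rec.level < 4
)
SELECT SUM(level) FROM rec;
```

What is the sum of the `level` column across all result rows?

Base: id=2 (log) at level 0.
Iteration 1: rows with parent_dir in {2} -> opt (id 3, level 1), photos (id 14, level 1).
Iteration 2: rows with parent_dir in {3,14} -> music (id 4, level 2), data (id 15, level 2).
Iteration 3: rows with parent_dir in {4,15} -> proj (id 6, level 3), root (id 8, level 3).
Iteration 4: rows with parent_dir in {6,8} -> mail (id 11, level 4), alice (id 12, level 4).
Iteration 5: level < 4 fails for all current rows; recursion stops.
SUM(level) = 0 + 1 + 1 + 2 + 2 + 3 + 3 + 4 + 4 = 20.

20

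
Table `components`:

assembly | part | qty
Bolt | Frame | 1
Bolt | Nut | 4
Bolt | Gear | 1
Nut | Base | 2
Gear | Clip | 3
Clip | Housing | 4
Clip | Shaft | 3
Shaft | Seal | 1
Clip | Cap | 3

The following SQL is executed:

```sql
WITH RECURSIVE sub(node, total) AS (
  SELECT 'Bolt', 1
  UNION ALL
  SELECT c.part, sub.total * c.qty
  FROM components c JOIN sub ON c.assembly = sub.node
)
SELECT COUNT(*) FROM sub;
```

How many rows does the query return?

Base: (Bolt, total=1).
Iteration 1: components of {Bolt} -> Frame = 1*1 = 1, Gear = 1*1 = 1, Nut = 1*4 = 4.
Iteration 2: components of {Frame,Gear,Nut} -> Base = 4*2 = 8, Clip = 1*3 = 3.
Iteration 3: components of {Base,Clip} -> Cap = 3*3 = 9, Housing = 3*4 = 12, Shaft = 3*3 = 9.
Iteration 4: components of {Cap,Housing,Shaft} -> Seal = 9*1 = 9.
Iteration 5: no further components; recursion stops.
Total rows emitted: 10.

10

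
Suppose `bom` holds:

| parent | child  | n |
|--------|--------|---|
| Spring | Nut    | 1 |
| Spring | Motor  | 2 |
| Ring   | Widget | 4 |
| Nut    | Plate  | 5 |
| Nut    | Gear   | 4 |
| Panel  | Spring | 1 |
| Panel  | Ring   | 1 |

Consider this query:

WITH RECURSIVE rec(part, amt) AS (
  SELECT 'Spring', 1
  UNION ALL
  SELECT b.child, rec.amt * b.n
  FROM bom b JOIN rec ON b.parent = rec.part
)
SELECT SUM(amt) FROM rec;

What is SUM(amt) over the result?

Base: (Spring, amt=1).
Iteration 1: components of {Spring} -> Motor = 1*2 = 2, Nut = 1*1 = 1.
Iteration 2: components of {Motor,Nut} -> Gear = 1*4 = 4, Plate = 1*5 = 5.
Iteration 3: no further components; recursion stops.
SUM(amt) = 1 + 2 + 1 + 5 + 4 = 13.

13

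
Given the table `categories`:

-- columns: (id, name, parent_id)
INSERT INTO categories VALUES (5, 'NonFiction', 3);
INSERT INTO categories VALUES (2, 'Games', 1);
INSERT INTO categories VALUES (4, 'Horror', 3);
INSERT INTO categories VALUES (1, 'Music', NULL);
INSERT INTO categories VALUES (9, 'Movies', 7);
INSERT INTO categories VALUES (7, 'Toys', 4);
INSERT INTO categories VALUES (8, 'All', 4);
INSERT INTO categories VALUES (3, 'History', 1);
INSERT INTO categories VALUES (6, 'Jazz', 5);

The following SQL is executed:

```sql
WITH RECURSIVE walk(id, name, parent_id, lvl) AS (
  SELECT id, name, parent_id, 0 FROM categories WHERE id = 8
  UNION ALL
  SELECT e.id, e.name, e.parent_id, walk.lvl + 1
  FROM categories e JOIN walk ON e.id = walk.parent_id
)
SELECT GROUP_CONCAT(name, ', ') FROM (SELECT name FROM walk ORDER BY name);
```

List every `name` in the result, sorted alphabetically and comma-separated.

Base: id=8 (All), parent_id=4, lvl 0.
Iteration 1: join on id=4 -> Horror (id 4, parent_id=3, lvl 1).
Iteration 2: join on id=3 -> History (id 3, parent_id=1, lvl 2).
Iteration 3: join on id=1 -> Music (id 1, parent_id=NULL, lvl 3).
Iteration 4: parent_id is NULL; no match; recursion stops.

All, History, Horror, Music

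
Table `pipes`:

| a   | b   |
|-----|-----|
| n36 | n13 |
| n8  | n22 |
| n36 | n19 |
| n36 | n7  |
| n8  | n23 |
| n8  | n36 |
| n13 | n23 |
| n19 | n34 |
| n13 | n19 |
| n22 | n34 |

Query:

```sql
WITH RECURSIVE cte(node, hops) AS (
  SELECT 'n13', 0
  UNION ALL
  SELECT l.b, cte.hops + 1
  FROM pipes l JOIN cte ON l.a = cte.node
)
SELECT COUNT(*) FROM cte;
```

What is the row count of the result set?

4

Base: (n13, hops=0).
Iteration 1: edges from {n13} -> (n19, hops=1), (n23, hops=1).
Iteration 2: edges from {n19,n23} -> (n34, hops=2).
Iteration 3: no outgoing edges from {n34}; recursion stops.
Total rows emitted: 4.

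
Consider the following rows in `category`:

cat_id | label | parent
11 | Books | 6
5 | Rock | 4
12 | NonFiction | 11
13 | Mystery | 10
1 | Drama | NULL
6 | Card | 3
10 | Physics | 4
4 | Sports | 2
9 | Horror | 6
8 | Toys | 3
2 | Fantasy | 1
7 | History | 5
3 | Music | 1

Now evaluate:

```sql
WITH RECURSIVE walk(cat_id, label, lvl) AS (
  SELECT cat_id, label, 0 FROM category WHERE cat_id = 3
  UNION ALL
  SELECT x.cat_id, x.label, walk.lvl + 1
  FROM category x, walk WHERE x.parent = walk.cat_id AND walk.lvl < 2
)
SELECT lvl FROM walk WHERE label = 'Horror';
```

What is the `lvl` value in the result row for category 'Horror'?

2

Base: cat_id=3 (Music) at lvl 0.
Iteration 1: rows with parent in {3} -> Card (id 6, lvl 1), Toys (id 8, lvl 1).
Iteration 2: rows with parent in {6,8} -> Horror (id 9, lvl 2), Books (id 11, lvl 2).
Iteration 3: lvl < 2 fails for all current rows; recursion stops.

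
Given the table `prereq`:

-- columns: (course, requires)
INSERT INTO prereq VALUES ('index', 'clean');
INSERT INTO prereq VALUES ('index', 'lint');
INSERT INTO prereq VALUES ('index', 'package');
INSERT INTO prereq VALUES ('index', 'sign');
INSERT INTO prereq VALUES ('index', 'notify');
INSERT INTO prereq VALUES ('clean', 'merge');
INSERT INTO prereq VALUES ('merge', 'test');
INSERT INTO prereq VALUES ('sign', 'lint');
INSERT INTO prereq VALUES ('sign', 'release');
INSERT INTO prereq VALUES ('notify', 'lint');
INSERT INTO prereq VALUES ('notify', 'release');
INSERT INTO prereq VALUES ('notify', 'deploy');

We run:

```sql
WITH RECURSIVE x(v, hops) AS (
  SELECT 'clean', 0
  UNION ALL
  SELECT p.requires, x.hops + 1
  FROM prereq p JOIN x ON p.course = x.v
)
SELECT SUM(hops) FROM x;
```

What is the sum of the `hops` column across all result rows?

3

Base: (clean, hops=0).
Iteration 1: edges from {clean} -> (merge, hops=1).
Iteration 2: edges from {merge} -> (test, hops=2).
Iteration 3: no outgoing edges from {test}; recursion stops.
SUM(hops) = 0 + 1 + 2 = 3.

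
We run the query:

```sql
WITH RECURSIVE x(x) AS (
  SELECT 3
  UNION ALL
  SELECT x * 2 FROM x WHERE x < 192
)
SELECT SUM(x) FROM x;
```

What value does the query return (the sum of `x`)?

381

Base: x=3.
Iteration 1: 3 < 192 holds -> x = 3 * 2 = 6.
Iteration 2: 6 < 192 holds -> x = 6 * 2 = 12.
Iteration 3: 12 < 192 holds -> x = 12 * 2 = 24.
Iteration 4: 24 < 192 holds -> x = 24 * 2 = 48.
Iteration 5: 48 < 192 holds -> x = 48 * 2 = 96.
Iteration 6: 96 < 192 holds -> x = 96 * 2 = 192.
Iteration 7: 192 < 192 fails; recursion stops.
SUM(x) = 3 + 6 + 12 + 24 + 48 + 96 + 192 = 381.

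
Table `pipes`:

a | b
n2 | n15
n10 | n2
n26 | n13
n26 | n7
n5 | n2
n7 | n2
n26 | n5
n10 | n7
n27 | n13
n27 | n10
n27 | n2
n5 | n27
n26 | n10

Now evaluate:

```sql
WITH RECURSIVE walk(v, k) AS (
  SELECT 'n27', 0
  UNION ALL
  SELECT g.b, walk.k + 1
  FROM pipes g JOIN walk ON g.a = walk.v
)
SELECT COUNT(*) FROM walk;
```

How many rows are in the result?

10

Base: (n27, k=0).
Iteration 1: edges from {n27} -> (n10, k=1), (n13, k=1), (n2, k=1).
Iteration 2: edges from {n10,n13,n2} -> (n15, k=2), (n2, k=2), (n7, k=2).
Iteration 3: edges from {n15,n2,n7} -> (n15, k=3), (n2, k=3).
Iteration 4: edges from {n15,n2} -> (n15, k=4).
Iteration 5: no outgoing edges from {n15}; recursion stops.
Total rows emitted: 10.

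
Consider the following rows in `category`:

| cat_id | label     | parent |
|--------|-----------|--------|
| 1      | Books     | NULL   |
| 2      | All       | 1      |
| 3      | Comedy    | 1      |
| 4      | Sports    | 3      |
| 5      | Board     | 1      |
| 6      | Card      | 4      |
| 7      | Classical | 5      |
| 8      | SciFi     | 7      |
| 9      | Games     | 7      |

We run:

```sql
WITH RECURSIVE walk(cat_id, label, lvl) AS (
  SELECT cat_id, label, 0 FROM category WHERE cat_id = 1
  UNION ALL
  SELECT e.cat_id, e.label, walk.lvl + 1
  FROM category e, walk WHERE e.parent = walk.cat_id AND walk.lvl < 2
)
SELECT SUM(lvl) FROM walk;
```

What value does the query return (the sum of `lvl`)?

Base: cat_id=1 (Books) at lvl 0.
Iteration 1: rows with parent in {1} -> All (id 2, lvl 1), Comedy (id 3, lvl 1), Board (id 5, lvl 1).
Iteration 2: rows with parent in {2,3,5} -> Sports (id 4, lvl 2), Classical (id 7, lvl 2).
Iteration 3: lvl < 2 fails for all current rows; recursion stops.
SUM(lvl) = 0 + 1 + 1 + 1 + 2 + 2 = 7.

7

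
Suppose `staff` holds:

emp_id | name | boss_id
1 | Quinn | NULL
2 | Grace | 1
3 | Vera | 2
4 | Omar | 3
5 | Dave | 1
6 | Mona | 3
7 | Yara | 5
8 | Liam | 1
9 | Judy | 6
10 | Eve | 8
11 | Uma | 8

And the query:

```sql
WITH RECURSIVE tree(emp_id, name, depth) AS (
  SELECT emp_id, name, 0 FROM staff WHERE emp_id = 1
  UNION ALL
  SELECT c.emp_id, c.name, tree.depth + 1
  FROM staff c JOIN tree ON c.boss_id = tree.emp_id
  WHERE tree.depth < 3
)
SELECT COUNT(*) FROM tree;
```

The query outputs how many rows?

10

Base: emp_id=1 (Quinn) at depth 0.
Iteration 1: rows with boss_id in {1} -> Grace (id 2, depth 1), Dave (id 5, depth 1), Liam (id 8, depth 1).
Iteration 2: rows with boss_id in {2,5,8} -> Vera (id 3, depth 2), Yara (id 7, depth 2), Eve (id 10, depth 2), Uma (id 11, depth 2).
Iteration 3: rows with boss_id in {3,7,10,11} -> Omar (id 4, depth 3), Mona (id 6, depth 3).
Iteration 4: depth < 3 fails for all current rows; recursion stops.
Total rows emitted: 10.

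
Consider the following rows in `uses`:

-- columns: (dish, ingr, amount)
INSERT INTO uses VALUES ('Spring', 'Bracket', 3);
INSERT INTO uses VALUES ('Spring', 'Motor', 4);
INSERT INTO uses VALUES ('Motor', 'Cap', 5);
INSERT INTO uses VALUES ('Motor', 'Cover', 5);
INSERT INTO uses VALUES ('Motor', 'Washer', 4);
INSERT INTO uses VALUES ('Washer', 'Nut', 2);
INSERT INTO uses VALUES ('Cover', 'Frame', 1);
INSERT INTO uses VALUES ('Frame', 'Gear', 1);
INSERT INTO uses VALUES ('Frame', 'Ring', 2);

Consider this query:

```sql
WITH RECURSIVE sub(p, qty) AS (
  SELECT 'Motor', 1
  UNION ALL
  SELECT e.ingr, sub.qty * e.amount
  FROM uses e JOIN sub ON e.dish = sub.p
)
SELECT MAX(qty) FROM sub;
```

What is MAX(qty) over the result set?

Base: (Motor, qty=1).
Iteration 1: components of {Motor} -> Cap = 1*5 = 5, Cover = 1*5 = 5, Washer = 1*4 = 4.
Iteration 2: components of {Cap,Cover,Washer} -> Frame = 5*1 = 5, Nut = 4*2 = 8.
Iteration 3: components of {Frame,Nut} -> Gear = 5*1 = 5, Ring = 5*2 = 10.
Iteration 4: no further components; recursion stops.
qty values: 1, 5, 5, 4, 5, 8, 5, 10; the maximum is 10.

10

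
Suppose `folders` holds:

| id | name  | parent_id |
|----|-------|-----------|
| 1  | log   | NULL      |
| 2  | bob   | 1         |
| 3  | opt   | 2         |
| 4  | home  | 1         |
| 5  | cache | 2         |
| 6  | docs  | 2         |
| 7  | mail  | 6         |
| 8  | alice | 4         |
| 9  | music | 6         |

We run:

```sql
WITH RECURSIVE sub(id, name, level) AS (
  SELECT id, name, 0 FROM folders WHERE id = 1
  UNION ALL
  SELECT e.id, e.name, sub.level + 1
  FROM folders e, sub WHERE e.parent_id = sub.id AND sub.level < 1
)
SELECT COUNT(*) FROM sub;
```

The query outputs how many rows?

Base: id=1 (log) at level 0.
Iteration 1: rows with parent_id in {1} -> bob (id 2, level 1), home (id 4, level 1).
Iteration 2: level < 1 fails for all current rows; recursion stops.
Total rows emitted: 3.

3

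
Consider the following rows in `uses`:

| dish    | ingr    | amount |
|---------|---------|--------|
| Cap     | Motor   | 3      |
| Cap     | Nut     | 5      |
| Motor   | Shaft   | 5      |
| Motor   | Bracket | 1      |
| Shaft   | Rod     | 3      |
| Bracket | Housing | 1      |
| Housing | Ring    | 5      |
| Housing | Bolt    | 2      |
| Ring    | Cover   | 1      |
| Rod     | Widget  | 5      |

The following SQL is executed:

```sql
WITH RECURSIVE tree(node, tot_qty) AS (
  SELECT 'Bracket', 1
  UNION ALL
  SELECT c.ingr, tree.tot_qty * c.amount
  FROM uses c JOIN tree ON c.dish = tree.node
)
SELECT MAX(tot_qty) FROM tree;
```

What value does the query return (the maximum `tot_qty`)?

Base: (Bracket, tot_qty=1).
Iteration 1: components of {Bracket} -> Housing = 1*1 = 1.
Iteration 2: components of {Housing} -> Bolt = 1*2 = 2, Ring = 1*5 = 5.
Iteration 3: components of {Bolt,Ring} -> Cover = 5*1 = 5.
Iteration 4: no further components; recursion stops.
tot_qty values: 1, 1, 5, 2, 5; the maximum is 5.

5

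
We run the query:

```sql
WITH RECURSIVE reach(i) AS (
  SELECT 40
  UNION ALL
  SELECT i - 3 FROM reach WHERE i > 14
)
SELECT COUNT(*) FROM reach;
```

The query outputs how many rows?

10

Base: i=40.
Iteration 1: 40 > 14 holds -> i = 40 - 3 = 37.
Iteration 2: 37 > 14 holds -> i = 37 - 3 = 34.
Iteration 3: 34 > 14 holds -> i = 34 - 3 = 31.
Iteration 4: 31 > 14 holds -> i = 31 - 3 = 28.
Iteration 5: 28 > 14 holds -> i = 28 - 3 = 25.
Iteration 6: 25 > 14 holds -> i = 25 - 3 = 22.
Iteration 7: 22 > 14 holds -> i = 22 - 3 = 19.
Iteration 8: 19 > 14 holds -> i = 19 - 3 = 16.
Iteration 9: 16 > 14 holds -> i = 16 - 3 = 13.
Iteration 10: 13 > 14 fails; recursion stops.
Total rows emitted: 10.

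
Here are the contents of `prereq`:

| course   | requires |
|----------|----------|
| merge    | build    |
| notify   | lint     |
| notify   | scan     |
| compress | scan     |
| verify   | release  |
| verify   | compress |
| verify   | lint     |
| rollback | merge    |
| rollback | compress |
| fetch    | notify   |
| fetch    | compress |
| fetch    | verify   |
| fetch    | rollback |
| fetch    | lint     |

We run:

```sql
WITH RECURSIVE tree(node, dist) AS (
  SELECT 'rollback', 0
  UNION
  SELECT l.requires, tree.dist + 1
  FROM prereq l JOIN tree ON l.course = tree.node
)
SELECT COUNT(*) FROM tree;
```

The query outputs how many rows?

Base: (rollback, dist=0).
Iteration 1: edges from {rollback} -> (compress, dist=1), (merge, dist=1).
Iteration 2: edges from {compress,merge} -> (build, dist=2), (scan, dist=2).
Iteration 3: no outgoing edges from {build,scan}; recursion stops.
Total rows emitted: 5.

5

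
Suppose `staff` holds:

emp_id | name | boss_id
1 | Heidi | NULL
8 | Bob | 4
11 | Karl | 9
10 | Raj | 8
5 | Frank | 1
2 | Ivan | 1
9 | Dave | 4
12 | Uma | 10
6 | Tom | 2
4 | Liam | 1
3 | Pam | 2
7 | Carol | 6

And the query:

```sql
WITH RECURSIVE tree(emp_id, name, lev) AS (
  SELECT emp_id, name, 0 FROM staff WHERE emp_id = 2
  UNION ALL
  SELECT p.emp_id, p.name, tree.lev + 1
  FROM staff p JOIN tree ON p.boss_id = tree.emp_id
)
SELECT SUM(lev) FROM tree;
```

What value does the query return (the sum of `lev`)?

Base: emp_id=2 (Ivan) at lev 0.
Iteration 1: rows with boss_id in {2} -> Pam (id 3, lev 1), Tom (id 6, lev 1).
Iteration 2: rows with boss_id in {3,6} -> Carol (id 7, lev 2).
Iteration 3: no rows with boss_id in {7}; recursion stops.
SUM(lev) = 0 + 1 + 1 + 2 = 4.

4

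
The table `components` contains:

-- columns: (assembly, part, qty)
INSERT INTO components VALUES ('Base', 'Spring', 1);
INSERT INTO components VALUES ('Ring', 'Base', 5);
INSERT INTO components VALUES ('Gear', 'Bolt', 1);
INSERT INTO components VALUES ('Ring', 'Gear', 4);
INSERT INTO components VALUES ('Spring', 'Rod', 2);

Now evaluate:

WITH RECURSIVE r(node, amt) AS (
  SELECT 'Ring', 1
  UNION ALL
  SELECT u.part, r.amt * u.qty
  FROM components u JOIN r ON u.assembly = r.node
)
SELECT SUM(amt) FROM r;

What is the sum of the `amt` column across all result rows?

Base: (Ring, amt=1).
Iteration 1: components of {Ring} -> Base = 1*5 = 5, Gear = 1*4 = 4.
Iteration 2: components of {Base,Gear} -> Bolt = 4*1 = 4, Spring = 5*1 = 5.
Iteration 3: components of {Bolt,Spring} -> Rod = 5*2 = 10.
Iteration 4: no further components; recursion stops.
SUM(amt) = 1 + 4 + 5 + 4 + 5 + 10 = 29.

29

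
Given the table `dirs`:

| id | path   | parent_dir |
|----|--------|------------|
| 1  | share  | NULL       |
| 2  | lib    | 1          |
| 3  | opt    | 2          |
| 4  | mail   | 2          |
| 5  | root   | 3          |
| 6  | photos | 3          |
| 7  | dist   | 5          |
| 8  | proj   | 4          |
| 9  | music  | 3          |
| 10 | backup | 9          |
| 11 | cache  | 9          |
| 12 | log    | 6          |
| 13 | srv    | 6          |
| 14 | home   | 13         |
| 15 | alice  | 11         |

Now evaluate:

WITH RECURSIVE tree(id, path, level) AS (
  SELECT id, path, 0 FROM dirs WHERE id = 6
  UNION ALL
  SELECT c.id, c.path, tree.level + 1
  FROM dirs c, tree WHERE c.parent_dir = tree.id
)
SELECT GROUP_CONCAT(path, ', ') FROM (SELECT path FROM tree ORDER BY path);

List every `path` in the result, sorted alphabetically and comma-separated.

Base: id=6 (photos) at level 0.
Iteration 1: rows with parent_dir in {6} -> log (id 12, level 1), srv (id 13, level 1).
Iteration 2: rows with parent_dir in {12,13} -> home (id 14, level 2).
Iteration 3: no rows with parent_dir in {14}; recursion stops.

home, log, photos, srv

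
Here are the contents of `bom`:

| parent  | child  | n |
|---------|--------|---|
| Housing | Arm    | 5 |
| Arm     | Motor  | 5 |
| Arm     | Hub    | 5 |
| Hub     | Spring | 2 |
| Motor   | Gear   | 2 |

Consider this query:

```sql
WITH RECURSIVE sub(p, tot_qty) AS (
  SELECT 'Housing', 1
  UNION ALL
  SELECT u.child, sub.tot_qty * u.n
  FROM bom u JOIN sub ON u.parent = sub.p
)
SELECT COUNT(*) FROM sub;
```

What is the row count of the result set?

6

Base: (Housing, tot_qty=1).
Iteration 1: components of {Housing} -> Arm = 1*5 = 5.
Iteration 2: components of {Arm} -> Hub = 5*5 = 25, Motor = 5*5 = 25.
Iteration 3: components of {Hub,Motor} -> Gear = 25*2 = 50, Spring = 25*2 = 50.
Iteration 4: no further components; recursion stops.
Total rows emitted: 6.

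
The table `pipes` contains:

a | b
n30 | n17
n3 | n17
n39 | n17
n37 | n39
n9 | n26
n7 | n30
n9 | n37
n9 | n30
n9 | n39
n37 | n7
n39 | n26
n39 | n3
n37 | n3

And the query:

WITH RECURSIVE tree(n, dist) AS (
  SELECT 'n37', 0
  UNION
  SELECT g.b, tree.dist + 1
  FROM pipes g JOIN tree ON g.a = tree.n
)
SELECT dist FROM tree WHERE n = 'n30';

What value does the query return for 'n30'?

Base: (n37, dist=0).
Iteration 1: edges from {n37} -> (n3, dist=1), (n39, dist=1), (n7, dist=1).
Iteration 2: edges from {n3,n39,n7} -> (n17, dist=2), (n26, dist=2), (n3, dist=2), (n30, dist=2). [UNION drops 1 duplicate row(s)]
Iteration 3: edges from {n17,n26,n3,n30} -> (n17, dist=3). [UNION drops 1 duplicate row(s)]
Iteration 4: no outgoing edges from {n17}; recursion stops.

2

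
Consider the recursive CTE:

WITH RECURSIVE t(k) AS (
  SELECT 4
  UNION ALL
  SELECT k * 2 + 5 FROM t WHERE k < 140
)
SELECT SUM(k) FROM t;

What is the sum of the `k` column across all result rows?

537

Base: k=4.
Iteration 1: 4 < 140 holds -> k = 4 * 2 + 5 = 13.
Iteration 2: 13 < 140 holds -> k = 13 * 2 + 5 = 31.
Iteration 3: 31 < 140 holds -> k = 31 * 2 + 5 = 67.
Iteration 4: 67 < 140 holds -> k = 67 * 2 + 5 = 139.
Iteration 5: 139 < 140 holds -> k = 139 * 2 + 5 = 283.
Iteration 6: 283 < 140 fails; recursion stops.
SUM(k) = 4 + 13 + 31 + 67 + 139 + 283 = 537.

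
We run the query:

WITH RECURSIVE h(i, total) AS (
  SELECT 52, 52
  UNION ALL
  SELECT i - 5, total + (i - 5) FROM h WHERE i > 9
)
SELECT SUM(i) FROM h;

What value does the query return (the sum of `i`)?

Base: i=52, total=52.
Iteration 1: 52 > 9 holds -> i = 52 - 5 = 47, total = 52 + 47 = 99.
Iteration 2: 47 > 9 holds -> i = 47 - 5 = 42, total = 99 + 42 = 141.
Iteration 3: 42 > 9 holds -> i = 42 - 5 = 37, total = 141 + 37 = 178.
Iteration 4: 37 > 9 holds -> i = 37 - 5 = 32, total = 178 + 32 = 210.
Iteration 5: 32 > 9 holds -> i = 32 - 5 = 27, total = 210 + 27 = 237.
Iteration 6: 27 > 9 holds -> i = 27 - 5 = 22, total = 237 + 22 = 259.
Iteration 7: 22 > 9 holds -> i = 22 - 5 = 17, total = 259 + 17 = 276.
Iteration 8: 17 > 9 holds -> i = 17 - 5 = 12, total = 276 + 12 = 288.
Iteration 9: 12 > 9 holds -> i = 12 - 5 = 7, total = 288 + 7 = 295.
Iteration 10: 7 > 9 fails; recursion stops.
SUM(i) = 52 + 47 + 42 + 37 + 32 + 27 + 22 + 17 + 12 + 7 = 295.

295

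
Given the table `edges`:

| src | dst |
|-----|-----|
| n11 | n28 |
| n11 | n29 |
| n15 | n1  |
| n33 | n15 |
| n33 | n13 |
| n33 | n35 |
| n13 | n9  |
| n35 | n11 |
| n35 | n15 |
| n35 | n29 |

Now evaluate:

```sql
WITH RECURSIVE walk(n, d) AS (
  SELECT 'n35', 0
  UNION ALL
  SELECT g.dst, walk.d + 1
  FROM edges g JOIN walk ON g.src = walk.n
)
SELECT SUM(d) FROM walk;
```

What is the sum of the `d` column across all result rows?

Base: (n35, d=0).
Iteration 1: edges from {n35} -> (n11, d=1), (n15, d=1), (n29, d=1).
Iteration 2: edges from {n11,n15,n29} -> (n1, d=2), (n28, d=2), (n29, d=2).
Iteration 3: no outgoing edges from {n1,n28,n29}; recursion stops.
SUM(d) = 0 + 1 + 1 + 1 + 2 + 2 + 2 = 9.

9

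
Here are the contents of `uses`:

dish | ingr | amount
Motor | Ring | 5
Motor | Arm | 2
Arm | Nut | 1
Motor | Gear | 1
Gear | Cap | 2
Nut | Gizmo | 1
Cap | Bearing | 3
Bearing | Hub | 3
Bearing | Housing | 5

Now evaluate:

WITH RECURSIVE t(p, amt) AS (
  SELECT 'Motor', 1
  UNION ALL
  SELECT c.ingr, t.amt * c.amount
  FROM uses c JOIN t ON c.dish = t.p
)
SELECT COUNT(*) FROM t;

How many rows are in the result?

10

Base: (Motor, amt=1).
Iteration 1: components of {Motor} -> Arm = 1*2 = 2, Gear = 1*1 = 1, Ring = 1*5 = 5.
Iteration 2: components of {Arm,Gear,Ring} -> Cap = 1*2 = 2, Nut = 2*1 = 2.
Iteration 3: components of {Cap,Nut} -> Bearing = 2*3 = 6, Gizmo = 2*1 = 2.
Iteration 4: components of {Bearing,Gizmo} -> Housing = 6*5 = 30, Hub = 6*3 = 18.
Iteration 5: no further components; recursion stops.
Total rows emitted: 10.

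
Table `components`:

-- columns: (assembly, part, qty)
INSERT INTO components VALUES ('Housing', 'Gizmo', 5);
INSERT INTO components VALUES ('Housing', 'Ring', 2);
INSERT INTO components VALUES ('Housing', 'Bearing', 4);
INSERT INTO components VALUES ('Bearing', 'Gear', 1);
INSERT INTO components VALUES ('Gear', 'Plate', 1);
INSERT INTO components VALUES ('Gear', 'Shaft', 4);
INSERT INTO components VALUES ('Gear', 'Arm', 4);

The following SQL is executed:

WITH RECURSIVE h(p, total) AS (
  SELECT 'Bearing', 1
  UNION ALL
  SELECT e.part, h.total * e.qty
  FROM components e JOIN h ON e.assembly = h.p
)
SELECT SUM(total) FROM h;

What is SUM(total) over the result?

11

Base: (Bearing, total=1).
Iteration 1: components of {Bearing} -> Gear = 1*1 = 1.
Iteration 2: components of {Gear} -> Arm = 1*4 = 4, Plate = 1*1 = 1, Shaft = 1*4 = 4.
Iteration 3: no further components; recursion stops.
SUM(total) = 1 + 1 + 1 + 4 + 4 = 11.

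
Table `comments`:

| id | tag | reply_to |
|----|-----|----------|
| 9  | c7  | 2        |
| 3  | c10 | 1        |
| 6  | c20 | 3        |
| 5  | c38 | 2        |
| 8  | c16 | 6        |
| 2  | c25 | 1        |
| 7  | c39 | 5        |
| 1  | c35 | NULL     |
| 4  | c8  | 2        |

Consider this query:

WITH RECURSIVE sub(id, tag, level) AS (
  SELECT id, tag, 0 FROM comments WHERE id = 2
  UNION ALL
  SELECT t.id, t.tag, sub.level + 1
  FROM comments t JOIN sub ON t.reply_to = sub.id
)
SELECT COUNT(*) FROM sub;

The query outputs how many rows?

5

Base: id=2 (c25) at level 0.
Iteration 1: rows with reply_to in {2} -> c8 (id 4, level 1), c38 (id 5, level 1), c7 (id 9, level 1).
Iteration 2: rows with reply_to in {4,5,9} -> c39 (id 7, level 2).
Iteration 3: no rows with reply_to in {7}; recursion stops.
Total rows emitted: 5.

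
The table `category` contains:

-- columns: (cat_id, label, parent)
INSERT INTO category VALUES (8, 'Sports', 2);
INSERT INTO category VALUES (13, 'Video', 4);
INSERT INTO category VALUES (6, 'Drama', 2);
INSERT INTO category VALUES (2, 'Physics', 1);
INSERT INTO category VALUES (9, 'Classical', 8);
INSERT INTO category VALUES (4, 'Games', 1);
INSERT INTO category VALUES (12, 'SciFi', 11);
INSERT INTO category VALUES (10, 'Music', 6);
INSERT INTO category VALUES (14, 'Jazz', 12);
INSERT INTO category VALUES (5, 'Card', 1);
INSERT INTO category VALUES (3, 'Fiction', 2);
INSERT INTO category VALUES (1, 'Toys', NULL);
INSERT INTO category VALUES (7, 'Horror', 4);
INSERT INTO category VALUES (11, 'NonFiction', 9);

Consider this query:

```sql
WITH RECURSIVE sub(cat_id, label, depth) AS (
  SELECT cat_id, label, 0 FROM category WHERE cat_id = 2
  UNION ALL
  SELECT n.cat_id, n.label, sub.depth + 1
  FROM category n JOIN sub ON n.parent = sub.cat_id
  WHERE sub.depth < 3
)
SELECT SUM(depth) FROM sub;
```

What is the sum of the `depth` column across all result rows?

10

Base: cat_id=2 (Physics) at depth 0.
Iteration 1: rows with parent in {2} -> Fiction (id 3, depth 1), Drama (id 6, depth 1), Sports (id 8, depth 1).
Iteration 2: rows with parent in {3,6,8} -> Classical (id 9, depth 2), Music (id 10, depth 2).
Iteration 3: rows with parent in {9,10} -> NonFiction (id 11, depth 3).
Iteration 4: depth < 3 fails for all current rows; recursion stops.
SUM(depth) = 0 + 1 + 1 + 1 + 2 + 2 + 3 = 10.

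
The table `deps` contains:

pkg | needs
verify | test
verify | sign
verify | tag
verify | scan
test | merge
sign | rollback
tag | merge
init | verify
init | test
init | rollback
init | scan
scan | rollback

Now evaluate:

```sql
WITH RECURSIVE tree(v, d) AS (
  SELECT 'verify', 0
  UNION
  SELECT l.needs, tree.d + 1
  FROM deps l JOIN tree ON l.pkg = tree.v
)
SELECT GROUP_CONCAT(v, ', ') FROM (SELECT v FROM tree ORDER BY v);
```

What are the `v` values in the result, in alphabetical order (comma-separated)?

Base: (verify, d=0).
Iteration 1: edges from {verify} -> (scan, d=1), (sign, d=1), (tag, d=1), (test, d=1).
Iteration 2: edges from {scan,sign,tag,test} -> (merge, d=2), (rollback, d=2). [UNION drops 2 duplicate row(s)]
Iteration 3: no outgoing edges from {merge,rollback}; recursion stops.

merge, rollback, scan, sign, tag, test, verify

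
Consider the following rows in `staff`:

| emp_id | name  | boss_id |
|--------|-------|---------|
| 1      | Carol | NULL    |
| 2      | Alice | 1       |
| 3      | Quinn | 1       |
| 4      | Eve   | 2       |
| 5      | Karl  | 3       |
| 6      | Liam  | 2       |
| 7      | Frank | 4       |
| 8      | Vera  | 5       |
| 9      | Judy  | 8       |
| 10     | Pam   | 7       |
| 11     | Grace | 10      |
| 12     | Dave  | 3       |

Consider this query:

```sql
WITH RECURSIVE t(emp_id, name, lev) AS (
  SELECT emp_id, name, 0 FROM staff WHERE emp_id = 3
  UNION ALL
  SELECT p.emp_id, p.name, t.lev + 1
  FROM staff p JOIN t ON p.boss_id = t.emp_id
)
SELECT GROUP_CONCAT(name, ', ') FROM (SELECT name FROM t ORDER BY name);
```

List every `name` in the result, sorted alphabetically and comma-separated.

Dave, Judy, Karl, Quinn, Vera

Base: emp_id=3 (Quinn) at lev 0.
Iteration 1: rows with boss_id in {3} -> Karl (id 5, lev 1), Dave (id 12, lev 1).
Iteration 2: rows with boss_id in {5,12} -> Vera (id 8, lev 2).
Iteration 3: rows with boss_id in {8} -> Judy (id 9, lev 3).
Iteration 4: no rows with boss_id in {9}; recursion stops.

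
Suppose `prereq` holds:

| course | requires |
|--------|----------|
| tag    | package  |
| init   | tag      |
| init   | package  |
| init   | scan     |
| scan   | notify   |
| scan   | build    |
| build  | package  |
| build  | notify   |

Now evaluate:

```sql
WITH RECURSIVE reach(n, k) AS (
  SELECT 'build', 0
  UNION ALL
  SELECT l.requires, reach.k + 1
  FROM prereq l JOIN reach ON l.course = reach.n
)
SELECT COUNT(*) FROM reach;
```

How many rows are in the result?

3

Base: (build, k=0).
Iteration 1: edges from {build} -> (notify, k=1), (package, k=1).
Iteration 2: no outgoing edges from {notify,package}; recursion stops.
Total rows emitted: 3.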